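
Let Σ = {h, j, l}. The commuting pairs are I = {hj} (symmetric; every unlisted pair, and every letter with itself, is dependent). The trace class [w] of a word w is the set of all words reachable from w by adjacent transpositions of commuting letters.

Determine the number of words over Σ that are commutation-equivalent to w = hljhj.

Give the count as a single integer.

#0=h has no predecessor
#1=l depends on [0:h]
#2=j depends on [1:l]
#3=h depends on [1:l]
#4=j depends on [2:j]
sources: [0:h]
N(rest) = Σ N(rest − s) over sources s of rest; N(one piece) = 1:
  size 1 → [3]=1  [4]=1
  size 2 → [2,4]=1  [3,4]=2
  size 3 → [2,3,4]=3
  first=0(h) contributes 3

3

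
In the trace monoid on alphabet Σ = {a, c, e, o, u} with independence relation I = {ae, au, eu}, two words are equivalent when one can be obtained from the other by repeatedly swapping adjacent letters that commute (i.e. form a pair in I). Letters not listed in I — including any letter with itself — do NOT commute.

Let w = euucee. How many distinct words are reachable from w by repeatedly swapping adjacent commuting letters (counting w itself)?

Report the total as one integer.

3

#0=e has no predecessor
#1=u has no predecessor
#2=u depends on [1:u]
#3=c depends on [0:e, 2:u]
#4=e depends on [3:c]
#5=e depends on [4:e]
sources: [0:e, 1:u]
N(rest) = Σ N(rest − s) over sources s of rest; N(one piece) = 1:
  size 1 → [5]=1
  size 2 → [4,5]=1
  size 3 → [3,4,5]=1
  size 4 → [0,3,4,5]=1  [2,3,4,5]=1
  first=0(e) contributes 1
  first=1(u) contributes 2
|[w]| = 3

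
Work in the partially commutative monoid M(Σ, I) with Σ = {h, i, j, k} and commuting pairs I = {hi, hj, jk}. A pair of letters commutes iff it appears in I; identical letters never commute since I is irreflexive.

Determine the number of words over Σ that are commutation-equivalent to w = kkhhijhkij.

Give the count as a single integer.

14

#0=k has no predecessor
#1=k depends on [0:k]
#2=h depends on [1:k]
#3=h depends on [2:h]
#4=i depends on [1:k]
#5=j depends on [4:i]
#6=h depends on [3:h]
#7=k depends on [4:i, 6:h]
#8=i depends on [5:j, 7:k]
#9=j depends on [8:i]
sources: [0:k]
N(rest) = Σ N(rest − s) over sources s of rest; N(one piece) = 1:
  size 1 → [9]=1
  size 2 → [8,9]=1
  size 3 → [5,8,9]=1  [7,8,9]=1
  size 4 → [5,7,8,9]=2  [6,7,8,9]=1
  size 5 → [3,6,7,8,9]=1  [4,5,7,8,9]=2  [5,6,7,8,9]=3
  size 6 → [2,3,6,7,8,9]=1  [3,5,6,7,8,9]=4  [4,5,6,7,8,9]=5
  size 7 → [2,3,5,6,7,8,9]=5  [3,4,5,6,7,8,9]=9
  size 8 → [2,3,4,5,6,7,8,9]=14
  first=0(k) contributes 14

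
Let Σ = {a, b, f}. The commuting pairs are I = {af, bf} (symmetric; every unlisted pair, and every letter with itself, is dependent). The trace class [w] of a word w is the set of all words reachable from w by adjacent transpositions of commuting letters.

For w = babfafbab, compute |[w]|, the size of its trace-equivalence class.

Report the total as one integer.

drop 0:b onto floor
drop 1:a onto {0:b}
drop 2:b onto {1:a}
drop 3:f onto floor
drop 4:a onto {2:b}
drop 5:f onto {3:f}
drop 6:b onto {4:a}
drop 7:a onto {6:b}
drop 8:b onto {7:a}
ground layer = {0:b, 3:f}
drop-orders for the pieces not yet dropped (sum over which currently-grounded one goes next):
  1 to go: {5} 1  {8} 1
  2 to go: {3,5} 1  {5,8} 2  {7,8} 1
  3 to go: {3,5,8} 3  {5,7,8} 3  {6,7,8} 1
  4 to go: {3,5,7,8} 6  {4,6,7,8} 1  {5,6,7,8} 4
  5 to go: {2,4,6,7,8} 1  {3,5,6,7,8} 10  {4,5,6,7,8} 5
  6 to go: {1,2,4,6,7,8} 1  {2,4,5,6,7,8} 6  {3,4,5,6,7,8} 15
  7 to go: {0,1,2,4,6,7,8} 1  {1,2,4,5,6,7,8} 7  {2,3,4,5,6,7,8} 21
  if 0:b drops first: 28 orders
  if 3:f drops first: 8 orders
heap linearizations: 36

36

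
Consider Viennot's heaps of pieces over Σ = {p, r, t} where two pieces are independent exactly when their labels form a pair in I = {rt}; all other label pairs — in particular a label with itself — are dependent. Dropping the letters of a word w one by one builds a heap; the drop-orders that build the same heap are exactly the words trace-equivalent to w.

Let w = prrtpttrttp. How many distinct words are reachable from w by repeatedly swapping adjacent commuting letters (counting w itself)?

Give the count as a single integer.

15

drop 0:p onto floor
drop 1:r onto {0:p}
drop 2:r onto {1:r}
drop 3:t onto {0:p}
drop 4:p onto {2:r, 3:t}
drop 5:t onto {4:p}
drop 6:t onto {5:t}
drop 7:r onto {4:p}
drop 8:t onto {6:t}
drop 9:t onto {8:t}
drop 10:p onto {7:r, 9:t}
ground layer = {0:p}
drop-orders for the pieces not yet dropped (sum over which currently-grounded one goes next):
  1 to go: {10} 1
  2 to go: {7,10} 1  {9,10} 1
  3 to go: {7,9,10} 2  {8,9,10} 1
  4 to go: {6,8,9,10} 1  {7,8,9,10} 3
  5 to go: {5,6,8,9,10} 1  {6,7,8,9,10} 4
  6 to go: {5,6,7,8,9,10} 5
  7 to go: {4,5,6,7,8,9,10} 5
  8 to go: {2,4,5,6,7,8,9,10} 5  {3,4,5,6,7,8,9,10} 5
  9 to go: {1,2,4,5,6,7,8,9,10} 5  {2,3,4,5,6,7,8,9,10} 10
  if 0:p drops first: 15 orders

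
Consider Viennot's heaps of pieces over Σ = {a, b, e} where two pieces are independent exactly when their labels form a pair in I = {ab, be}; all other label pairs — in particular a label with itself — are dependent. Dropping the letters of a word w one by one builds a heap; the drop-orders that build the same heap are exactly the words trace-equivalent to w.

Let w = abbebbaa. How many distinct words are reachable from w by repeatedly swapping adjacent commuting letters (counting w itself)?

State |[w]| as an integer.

70

0(a) covers ∅
1(b) covers ∅
2(b) covers 1:b
3(e) covers 0:a
4(b) covers 2:b
5(b) covers 4:b
6(a) covers 3:e
7(a) covers 6:a
floor of heap: 0:a, 1:b
completions by unplaced set U, small U first (add the entries for U minus each lowest piece of U):
  |U|=1: {5}:1  {7}:1
  |U|=2: {4,5}:1  {5,7}:2  {6,7}:1
  |U|=3: {2,4,5}:1  {3,6,7}:1  {4,5,7}:3  {5,6,7}:3
  |U|=4: {0,3,6,7}:1  {1,2,4,5}:1  {2,4,5,7}:4  {3,5,6,7}:4  {4,5,6,7}:6
  |U|=5: {0,3,5,6,7}:5  {1,2,4,5,7}:5  {2,4,5,6,7}:10  {3,4,5,6,7}:10
  |U|=6: {0,3,4,5,6,7}:15  {1,2,4,5,6,7}:15  {2,3,4,5,6,7}:20
  start at 0(a): 35
  start at 1(b): 35
sum over floor = 70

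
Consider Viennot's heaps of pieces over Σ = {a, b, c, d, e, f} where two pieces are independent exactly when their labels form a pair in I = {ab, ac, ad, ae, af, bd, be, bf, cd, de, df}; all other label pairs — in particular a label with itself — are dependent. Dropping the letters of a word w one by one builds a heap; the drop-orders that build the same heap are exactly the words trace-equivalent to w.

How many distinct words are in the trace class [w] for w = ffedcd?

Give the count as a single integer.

15

piece 0:f — minimal
piece 1:f rests on {0:f}
piece 2:e rests on {1:f}
piece 3:d — minimal
piece 4:c rests on {2:e}
piece 5:d rests on {3:d}
minimal pieces: {0:f, 3:d}
ways to finish when only these pieces remain (= sum over removing one remaining piece with nothing left below it):
  1 left: {4}→1  {5}→1
  2 left: {2,4}→1  {3,5}→1  {4,5}→2
  3 left: {1,2,4}→1  {2,4,5}→3  {3,4,5}→3
  4 left: {0,1,2,4}→1  {1,2,4,5}→4  {2,3,4,5}→6
  placing 0:f first → 10 extensions
  placing 3:d first → 5 extensions
total linear extensions = 15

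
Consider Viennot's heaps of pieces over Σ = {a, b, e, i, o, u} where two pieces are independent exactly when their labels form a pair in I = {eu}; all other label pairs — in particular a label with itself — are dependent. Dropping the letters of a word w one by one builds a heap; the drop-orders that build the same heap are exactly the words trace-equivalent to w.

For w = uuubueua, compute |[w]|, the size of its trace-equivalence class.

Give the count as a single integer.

3

#0=u has no predecessor
#1=u depends on [0:u]
#2=u depends on [1:u]
#3=b depends on [2:u]
#4=u depends on [3:b]
#5=e depends on [3:b]
#6=u depends on [4:u]
#7=a depends on [5:e, 6:u]
sources: [0:u]
N(rest) = Σ N(rest − s) over sources s of rest; N(one piece) = 1:
  size 1 → [7]=1
  size 2 → [5,7]=1  [6,7]=1
  size 3 → [4,6,7]=1  [5,6,7]=2
  size 4 → [4,5,6,7]=3
  size 5 → [3,4,5,6,7]=3
  size 6 → [2,3,4,5,6,7]=3
  first=0(u) contributes 3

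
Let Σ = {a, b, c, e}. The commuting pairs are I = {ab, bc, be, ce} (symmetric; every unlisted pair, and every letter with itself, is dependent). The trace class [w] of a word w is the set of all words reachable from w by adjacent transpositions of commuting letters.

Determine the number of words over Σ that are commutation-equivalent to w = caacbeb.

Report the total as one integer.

drop 0:c onto floor
drop 1:a onto {0:c}
drop 2:a onto {1:a}
drop 3:c onto {2:a}
drop 4:b onto floor
drop 5:e onto {2:a}
drop 6:b onto {4:b}
ground layer = {0:c, 4:b}
drop-orders for the pieces not yet dropped (sum over which currently-grounded one goes next):
  1 to go: {3} 1  {5} 1  {6} 1
  2 to go: {3,5} 2  {3,6} 2  {4,6} 1  {5,6} 2
  3 to go: {2,3,5} 2  {3,4,6} 3  {3,5,6} 6  {4,5,6} 3
  4 to go: {1,2,3,5} 2  {2,3,5,6} 8  {3,4,5,6} 12
  5 to go: {0,1,2,3,5} 2  {1,2,3,5,6} 10  {2,3,4,5,6} 20
  if 0:c drops first: 30 orders
  if 4:b drops first: 12 orders
heap linearizations: 42

42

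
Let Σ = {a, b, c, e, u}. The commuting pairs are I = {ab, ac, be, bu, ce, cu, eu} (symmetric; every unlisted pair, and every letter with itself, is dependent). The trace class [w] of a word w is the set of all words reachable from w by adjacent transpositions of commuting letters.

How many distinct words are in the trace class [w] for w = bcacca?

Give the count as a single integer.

15

#0=b has no predecessor
#1=c depends on [0:b]
#2=a has no predecessor
#3=c depends on [1:c]
#4=c depends on [3:c]
#5=a depends on [2:a]
sources: [0:b, 2:a]
N(rest) = Σ N(rest − s) over sources s of rest; N(one piece) = 1:
  size 1 → [4]=1  [5]=1
  size 2 → [2,5]=1  [3,4]=1  [4,5]=2
  size 3 → [1,3,4]=1  [2,4,5]=3  [3,4,5]=3
  size 4 → [0,1,3,4]=1  [1,3,4,5]=4  [2,3,4,5]=6
  first=0(b) contributes 10
  first=2(a) contributes 5
|[w]| = 15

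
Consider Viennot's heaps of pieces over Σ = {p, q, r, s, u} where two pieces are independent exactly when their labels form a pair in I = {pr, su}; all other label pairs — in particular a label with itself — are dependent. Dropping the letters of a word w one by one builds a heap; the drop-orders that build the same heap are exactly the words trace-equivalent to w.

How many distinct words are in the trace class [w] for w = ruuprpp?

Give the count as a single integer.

piece 0:r — minimal
piece 1:u rests on {0:r}
piece 2:u rests on {1:u}
piece 3:p rests on {2:u}
piece 4:r rests on {2:u}
piece 5:p rests on {3:p}
piece 6:p rests on {5:p}
minimal pieces: {0:r}
ways to finish when only these pieces remain (= sum over removing one remaining piece with nothing left below it):
  1 left: {4}→1  {6}→1
  2 left: {4,6}→2  {5,6}→1
  3 left: {3,5,6}→1  {4,5,6}→3
  4 left: {3,4,5,6}→4
  5 left: {2,3,4,5,6}→4
  placing 0:r first → 4 extensions

4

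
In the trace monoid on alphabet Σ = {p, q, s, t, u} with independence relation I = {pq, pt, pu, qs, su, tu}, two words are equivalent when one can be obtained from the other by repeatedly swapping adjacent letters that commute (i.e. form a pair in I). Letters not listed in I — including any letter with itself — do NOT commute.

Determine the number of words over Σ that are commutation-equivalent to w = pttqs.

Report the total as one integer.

0(p) covers ∅
1(t) covers ∅
2(t) covers 1:t
3(q) covers 2:t
4(s) covers 0:p, 2:t
floor of heap: 0:p, 1:t
completions by unplaced set U, small U first (add the entries for U minus each lowest piece of U):
  |U|=1: {3}:1  {4}:1
  |U|=2: {0,4}:1  {3,4}:2
  |U|=3: {0,3,4}:3  {2,3,4}:2
  start at 0(p): 2
  start at 1(t): 5
sum over floor = 7

7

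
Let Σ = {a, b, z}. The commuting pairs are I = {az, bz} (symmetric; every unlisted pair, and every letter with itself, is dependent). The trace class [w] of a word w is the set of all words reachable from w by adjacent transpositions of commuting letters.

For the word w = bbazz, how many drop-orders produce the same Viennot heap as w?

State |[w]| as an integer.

0(b) covers ∅
1(b) covers 0:b
2(a) covers 1:b
3(z) covers ∅
4(z) covers 3:z
floor of heap: 0:b, 3:z
completions by unplaced set U, small U first (add the entries for U minus each lowest piece of U):
  |U|=1: {2}:1  {4}:1
  |U|=2: {1,2}:1  {2,4}:2  {3,4}:1
  |U|=3: {0,1,2}:1  {1,2,4}:3  {2,3,4}:3
  start at 0(b): 6
  start at 3(z): 4
sum over floor = 10

10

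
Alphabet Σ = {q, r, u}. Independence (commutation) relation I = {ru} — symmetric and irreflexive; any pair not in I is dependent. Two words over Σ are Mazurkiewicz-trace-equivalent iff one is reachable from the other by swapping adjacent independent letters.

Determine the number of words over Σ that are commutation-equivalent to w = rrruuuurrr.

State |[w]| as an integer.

210

piece 0:r — minimal
piece 1:r rests on {0:r}
piece 2:r rests on {1:r}
piece 3:u — minimal
piece 4:u rests on {3:u}
piece 5:u rests on {4:u}
piece 6:u rests on {5:u}
piece 7:r rests on {2:r}
piece 8:r rests on {7:r}
piece 9:r rests on {8:r}
minimal pieces: {0:r, 3:u}
ways to finish when only these pieces remain (= sum over removing one remaining piece with nothing left below it):
  1 left: {6}→1  {9}→1
  2 left: {5,6}→1  {6,9}→2  {8,9}→1
  3 left: {4,5,6}→1  {5,6,9}→3  {6,8,9}→3  {7,8,9}→1
  4 left: {2,7,8,9}→1  {3,4,5,6}→1  {4,5,6,9}→4  {5,6,8,9}→6  {6,7,8,9}→4
  5 left: {1,2,7,8,9}→1  {2,6,7,8,9}→5  {3,4,5,6,9}→5  {4,5,6,8,9}→10  {5,6,7,8,9}→10
  6 left: {0,1,2,7,8,9}→1  {1,2,6,7,8,9}→6  {2,5,6,7,8,9}→15  {3,4,5,6,8,9}→15  {4,5,6,7,8,9}→20
  7 left: {0,1,2,6,7,8,9}→7  {1,2,5,6,7,8,9}→21  {2,4,5,6,7,8,9}→35  {3,4,5,6,7,8,9}→35
  8 left: {0,1,2,5,6,7,8,9}→28  {1,2,4,5,6,7,8,9}→56  {2,3,4,5,6,7,8,9}→70
  placing 0:r first → 126 extensions
  placing 3:u first → 84 extensions
total linear extensions = 210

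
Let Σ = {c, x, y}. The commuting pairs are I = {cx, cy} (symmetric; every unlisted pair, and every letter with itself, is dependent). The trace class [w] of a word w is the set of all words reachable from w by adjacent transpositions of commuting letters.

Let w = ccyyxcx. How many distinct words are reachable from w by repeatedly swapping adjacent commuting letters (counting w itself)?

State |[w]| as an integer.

0(c) covers ∅
1(c) covers 0:c
2(y) covers ∅
3(y) covers 2:y
4(x) covers 3:y
5(c) covers 1:c
6(x) covers 4:x
floor of heap: 0:c, 2:y
completions by unplaced set U, small U first (add the entries for U minus each lowest piece of U):
  |U|=1: {5}:1  {6}:1
  |U|=2: {1,5}:1  {4,6}:1  {5,6}:2
  |U|=3: {0,1,5}:1  {1,5,6}:3  {3,4,6}:1  {4,5,6}:3
  |U|=4: {0,1,5,6}:4  {1,4,5,6}:6  {2,3,4,6}:1  {3,4,5,6}:4
  |U|=5: {0,1,4,5,6}:10  {1,3,4,5,6}:10  {2,3,4,5,6}:5
  start at 0(c): 15
  start at 2(y): 20
sum over floor = 35

35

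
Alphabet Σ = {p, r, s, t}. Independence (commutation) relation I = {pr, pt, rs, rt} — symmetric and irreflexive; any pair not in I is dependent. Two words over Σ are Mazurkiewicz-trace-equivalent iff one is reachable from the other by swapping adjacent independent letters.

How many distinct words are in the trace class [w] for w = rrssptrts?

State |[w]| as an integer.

#0=r has no predecessor
#1=r depends on [0:r]
#2=s has no predecessor
#3=s depends on [2:s]
#4=p depends on [3:s]
#5=t depends on [3:s]
#6=r depends on [1:r]
#7=t depends on [5:t]
#8=s depends on [4:p, 7:t]
sources: [0:r, 2:s]
N(rest) = Σ N(rest − s) over sources s of rest; N(one piece) = 1:
  size 1 → [6]=1  [8]=1
  size 2 → [1,6]=1  [4,8]=1  [6,8]=2  [7,8]=1
  size 3 → [0,1,6]=1  [1,6,8]=3  [4,6,8]=3  [4,7,8]=2  [5,7,8]=1  [6,7,8]=3
  size 4 → [0,1,6,8]=4  [1,4,6,8]=6  [1,6,7,8]=6  [4,5,7,8]=3  [4,6,7,8]=8  [5,6,7,8]=4
  size 5 → [0,1,4,6,8]=10  [0,1,6,7,8]=10  [1,4,6,7,8]=20  [1,5,6,7,8]=10  [3,4,5,7,8]=3  [4,5,6,7,8]=15
  size 6 → [0,1,4,6,7,8]=40  [0,1,5,6,7,8]=20  [1,4,5,6,7,8]=45  [2,3,4,5,7,8]=3  [3,4,5,6,7,8]=18
  size 7 → [0,1,4,5,6,7,8]=105  [1,3,4,5,6,7,8]=63  [2,3,4,5,6,7,8]=21
  first=0(r) contributes 84
  first=2(s) contributes 168
|[w]| = 252

252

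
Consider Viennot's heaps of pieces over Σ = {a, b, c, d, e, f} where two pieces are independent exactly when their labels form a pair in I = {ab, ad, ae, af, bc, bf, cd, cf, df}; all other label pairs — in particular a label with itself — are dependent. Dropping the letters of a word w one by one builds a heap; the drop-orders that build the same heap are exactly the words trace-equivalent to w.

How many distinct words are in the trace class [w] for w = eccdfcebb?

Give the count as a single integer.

0(e) covers ∅
1(c) covers 0:e
2(c) covers 1:c
3(d) covers 0:e
4(f) covers 0:e
5(c) covers 2:c
6(e) covers 3:d, 4:f, 5:c
7(b) covers 6:e
8(b) covers 7:b
floor of heap: 0:e
completions by unplaced set U, small U first (add the entries for U minus each lowest piece of U):
  |U|=1: {8}:1
  |U|=2: {7,8}:1
  |U|=3: {6,7,8}:1
  |U|=4: {3,6,7,8}:1  {4,6,7,8}:1  {5,6,7,8}:1
  |U|=5: {2,5,6,7,8}:1  {3,4,6,7,8}:2  {3,5,6,7,8}:2  {4,5,6,7,8}:2
  |U|=6: {1,2,5,6,7,8}:1  {2,3,5,6,7,8}:3  {2,4,5,6,7,8}:3  {3,4,5,6,7,8}:6
  |U|=7: {1,2,3,5,6,7,8}:4  {1,2,4,5,6,7,8}:4  {2,3,4,5,6,7,8}:12
  start at 0(e): 20

20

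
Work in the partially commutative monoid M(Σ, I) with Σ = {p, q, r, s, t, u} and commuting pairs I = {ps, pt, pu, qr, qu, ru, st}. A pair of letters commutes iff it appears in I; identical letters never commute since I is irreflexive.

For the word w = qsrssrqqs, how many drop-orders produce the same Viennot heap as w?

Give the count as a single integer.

3

#0=q has no predecessor
#1=s depends on [0:q]
#2=r depends on [1:s]
#3=s depends on [2:r]
#4=s depends on [3:s]
#5=r depends on [4:s]
#6=q depends on [4:s]
#7=q depends on [6:q]
#8=s depends on [5:r, 7:q]
sources: [0:q]
N(rest) = Σ N(rest − s) over sources s of rest; N(one piece) = 1:
  size 1 → [8]=1
  size 2 → [5,8]=1  [7,8]=1
  size 3 → [5,7,8]=2  [6,7,8]=1
  size 4 → [5,6,7,8]=3
  size 5 → [4,5,6,7,8]=3
  size 6 → [3,4,5,6,7,8]=3
  size 7 → [2,3,4,5,6,7,8]=3
  first=0(q) contributes 3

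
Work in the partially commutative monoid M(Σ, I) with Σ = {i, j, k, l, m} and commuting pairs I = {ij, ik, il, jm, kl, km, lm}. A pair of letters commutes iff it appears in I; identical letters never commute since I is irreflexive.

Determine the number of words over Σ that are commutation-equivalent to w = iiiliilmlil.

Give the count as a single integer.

drop 0:i onto floor
drop 1:i onto {0:i}
drop 2:i onto {1:i}
drop 3:l onto floor
drop 4:i onto {2:i}
drop 5:i onto {4:i}
drop 6:l onto {3:l}
drop 7:m onto {5:i}
drop 8:l onto {6:l}
drop 9:i onto {7:m}
drop 10:l onto {8:l}
ground layer = {0:i, 3:l}
drop-orders for the pieces not yet dropped (sum over which currently-grounded one goes next):
  1 to go: {9} 1  {10} 1
  2 to go: {7,9} 1  {8,10} 1  {9,10} 2
  3 to go: {5,7,9} 1  {6,8,10} 1  {7,9,10} 3  {8,9,10} 3
  4 to go: {3,6,8,10} 1  {4,5,7,9} 1  {5,7,9,10} 4  {6,8,9,10} 4  {7,8,9,10} 6
  5 to go: {2,4,5,7,9} 1  {3,6,8,9,10} 5  {4,5,7,9,10} 5  {5,7,8,9,10} 10  {6,7,8,9,10} 10
  6 to go: {1,2,4,5,7,9} 1  {2,4,5,7,9,10} 6  {3,6,7,8,9,10} 15  {4,5,7,8,9,10} 15  {5,6,7,8,9,10} 20
  7 to go: {0,1,2,4,5,7,9} 1  {1,2,4,5,7,9,10} 7  {2,4,5,7,8,9,10} 21  {3,5,6,7,8,9,10} 35  {4,5,6,7,8,9,10} 35
  8 to go: {0,1,2,4,5,7,9,10} 8  {1,2,4,5,7,8,9,10} 28  {2,4,5,6,7,8,9,10} 56  {3,4,5,6,7,8,9,10} 70
  9 to go: {0,1,2,4,5,7,8,9,10} 36  {1,2,4,5,6,7,8,9,10} 84  {2,3,4,5,6,7,8,9,10} 126
  if 0:i drops first: 210 orders
  if 3:l drops first: 120 orders
heap linearizations: 330

330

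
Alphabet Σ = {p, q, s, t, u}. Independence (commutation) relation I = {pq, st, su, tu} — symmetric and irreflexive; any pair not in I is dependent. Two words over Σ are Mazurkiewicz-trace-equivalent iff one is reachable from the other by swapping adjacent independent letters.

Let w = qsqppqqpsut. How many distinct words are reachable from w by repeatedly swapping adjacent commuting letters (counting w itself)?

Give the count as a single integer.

0(q) covers ∅
1(s) covers 0:q
2(q) covers 1:s
3(p) covers 1:s
4(p) covers 3:p
5(q) covers 2:q
6(q) covers 5:q
7(p) covers 4:p
8(s) covers 6:q, 7:p
9(u) covers 6:q, 7:p
10(t) covers 6:q, 7:p
floor of heap: 0:q
completions by unplaced set U, small U first (add the entries for U minus each lowest piece of U):
  |U|=1: {8}:1  {9}:1  {10}:1
  |U|=2: {8,9}:2  {8,10}:2  {9,10}:2
  |U|=3: {8,9,10}:6
  |U|=4: {6,8,9,10}:6  {7,8,9,10}:6
  |U|=5: {4,7,8,9,10}:6  {5,6,8,9,10}:6  {6,7,8,9,10}:12
  |U|=6: {2,5,6,8,9,10}:6  {3,4,7,8,9,10}:6  {4,6,7,8,9,10}:18  {5,6,7,8,9,10}:18
  |U|=7: {2,5,6,7,8,9,10}:24  {3,4,6,7,8,9,10}:24  {4,5,6,7,8,9,10}:36
  |U|=8: {2,4,5,6,7,8,9,10}:60  {3,4,5,6,7,8,9,10}:60
  |U|=9: {2,3,4,5,6,7,8,9,10}:120
  start at 0(q): 120

120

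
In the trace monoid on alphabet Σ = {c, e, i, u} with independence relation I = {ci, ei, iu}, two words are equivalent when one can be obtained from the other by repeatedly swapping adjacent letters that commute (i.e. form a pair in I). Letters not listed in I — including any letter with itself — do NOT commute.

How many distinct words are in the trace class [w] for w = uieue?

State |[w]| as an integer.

5

drop 0:u onto floor
drop 1:i onto floor
drop 2:e onto {0:u}
drop 3:u onto {2:e}
drop 4:e onto {3:u}
ground layer = {0:u, 1:i}
drop-orders for the pieces not yet dropped (sum over which currently-grounded one goes next):
  1 to go: {1} 1  {4} 1
  2 to go: {1,4} 2  {3,4} 1
  3 to go: {1,3,4} 3  {2,3,4} 1
  if 0:u drops first: 4 orders
  if 1:i drops first: 1 orders
heap linearizations: 5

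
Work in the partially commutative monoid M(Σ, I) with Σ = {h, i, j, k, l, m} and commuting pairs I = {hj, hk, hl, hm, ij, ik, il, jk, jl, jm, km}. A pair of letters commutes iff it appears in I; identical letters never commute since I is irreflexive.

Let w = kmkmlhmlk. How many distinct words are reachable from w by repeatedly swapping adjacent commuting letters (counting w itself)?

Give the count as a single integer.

54

drop 0:k onto floor
drop 1:m onto floor
drop 2:k onto {0:k}
drop 3:m onto {1:m}
drop 4:l onto {2:k, 3:m}
drop 5:h onto floor
drop 6:m onto {4:l}
drop 7:l onto {6:m}
drop 8:k onto {7:l}
ground layer = {0:k, 1:m, 5:h}
drop-orders for the pieces not yet dropped (sum over which currently-grounded one goes next):
  1 to go: {5} 1  {8} 1
  2 to go: {5,8} 2  {7,8} 1
  3 to go: {5,7,8} 3  {6,7,8} 1
  4 to go: {4,6,7,8} 1  {5,6,7,8} 4
  5 to go: {2,4,6,7,8} 1  {3,4,6,7,8} 1  {4,5,6,7,8} 5
  6 to go: {0,2,4,6,7,8} 1  {1,3,4,6,7,8} 1  {2,3,4,6,7,8} 2  {2,4,5,6,7,8} 6  {3,4,5,6,7,8} 6
  7 to go: {0,2,3,4,6,7,8} 3  {0,2,4,5,6,7,8} 7  {1,2,3,4,6,7,8} 3  {1,3,4,5,6,7,8} 7  {2,3,4,5,6,7,8} 14
  if 0:k drops first: 24 orders
  if 1:m drops first: 24 orders
  if 5:h drops first: 6 orders
heap linearizations: 54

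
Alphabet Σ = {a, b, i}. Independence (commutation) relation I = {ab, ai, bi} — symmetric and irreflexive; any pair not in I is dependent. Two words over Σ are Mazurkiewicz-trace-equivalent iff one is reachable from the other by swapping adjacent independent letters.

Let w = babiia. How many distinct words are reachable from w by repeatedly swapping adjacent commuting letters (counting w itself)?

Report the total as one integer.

90

#0=b has no predecessor
#1=a has no predecessor
#2=b depends on [0:b]
#3=i has no predecessor
#4=i depends on [3:i]
#5=a depends on [1:a]
sources: [0:b, 1:a, 3:i]
N(rest) = Σ N(rest − s) over sources s of rest; N(one piece) = 1:
  size 1 → [2]=1  [4]=1  [5]=1
  size 2 → [0,2]=1  [1,5]=1  [2,4]=2  [2,5]=2  [3,4]=1  [4,5]=2
  size 3 → [0,2,4]=3  [0,2,5]=3  [1,2,5]=3  [1,4,5]=3  [2,3,4]=3  [2,4,5]=6  [3,4,5]=3
  size 4 → [0,1,2,5]=6  [0,2,3,4]=6  [0,2,4,5]=12  [1,2,4,5]=12  [1,3,4,5]=6  [2,3,4,5]=12
  first=0(b) contributes 30
  first=1(a) contributes 30
  first=3(i) contributes 30
|[w]| = 90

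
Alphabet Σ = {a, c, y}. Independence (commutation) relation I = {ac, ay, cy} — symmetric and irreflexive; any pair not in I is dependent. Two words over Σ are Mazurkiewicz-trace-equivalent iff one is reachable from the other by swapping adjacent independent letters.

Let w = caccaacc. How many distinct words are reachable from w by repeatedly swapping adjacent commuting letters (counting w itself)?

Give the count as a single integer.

56

0(c) covers ∅
1(a) covers ∅
2(c) covers 0:c
3(c) covers 2:c
4(a) covers 1:a
5(a) covers 4:a
6(c) covers 3:c
7(c) covers 6:c
floor of heap: 0:c, 1:a
completions by unplaced set U, small U first (add the entries for U minus each lowest piece of U):
  |U|=1: {5}:1  {7}:1
  |U|=2: {4,5}:1  {5,7}:2  {6,7}:1
  |U|=3: {1,4,5}:1  {3,6,7}:1  {4,5,7}:3  {5,6,7}:3
  |U|=4: {1,4,5,7}:4  {2,3,6,7}:1  {3,5,6,7}:4  {4,5,6,7}:6
  |U|=5: {0,2,3,6,7}:1  {1,4,5,6,7}:10  {2,3,5,6,7}:5  {3,4,5,6,7}:10
  |U|=6: {0,2,3,5,6,7}:6  {1,3,4,5,6,7}:20  {2,3,4,5,6,7}:15
  start at 0(c): 35
  start at 1(a): 21
sum over floor = 56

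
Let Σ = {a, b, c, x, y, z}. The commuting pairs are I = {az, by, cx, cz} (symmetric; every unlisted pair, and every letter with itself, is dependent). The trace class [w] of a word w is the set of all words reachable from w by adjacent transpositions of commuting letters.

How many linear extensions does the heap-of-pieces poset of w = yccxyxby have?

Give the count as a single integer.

drop 0:y onto floor
drop 1:c onto {0:y}
drop 2:c onto {1:c}
drop 3:x onto {0:y}
drop 4:y onto {2:c, 3:x}
drop 5:x onto {4:y}
drop 6:b onto {5:x}
drop 7:y onto {5:x}
ground layer = {0:y}
drop-orders for the pieces not yet dropped (sum over which currently-grounded one goes next):
  1 to go: {6} 1  {7} 1
  2 to go: {6,7} 2
  3 to go: {5,6,7} 2
  4 to go: {4,5,6,7} 2
  5 to go: {2,4,5,6,7} 2  {3,4,5,6,7} 2
  6 to go: {1,2,4,5,6,7} 2  {2,3,4,5,6,7} 4
  if 0:y drops first: 6 orders

6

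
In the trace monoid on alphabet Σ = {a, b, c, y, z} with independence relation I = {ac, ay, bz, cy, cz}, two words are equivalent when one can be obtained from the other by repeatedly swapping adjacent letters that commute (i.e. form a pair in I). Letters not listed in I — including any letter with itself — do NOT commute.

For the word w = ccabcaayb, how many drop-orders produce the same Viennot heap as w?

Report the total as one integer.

36

piece 0:c — minimal
piece 1:c rests on {0:c}
piece 2:a — minimal
piece 3:b rests on {1:c, 2:a}
piece 4:c rests on {3:b}
piece 5:a rests on {3:b}
piece 6:a rests on {5:a}
piece 7:y rests on {3:b}
piece 8:b rests on {4:c, 6:a, 7:y}
minimal pieces: {0:c, 2:a}
ways to finish when only these pieces remain (= sum over removing one remaining piece with nothing left below it):
  1 left: {8}→1
  2 left: {4,8}→1  {6,8}→1  {7,8}→1
  3 left: {4,6,8}→2  {4,7,8}→2  {5,6,8}→1  {6,7,8}→2
  4 left: {4,5,6,8}→3  {4,6,7,8}→6  {5,6,7,8}→3
  5 left: {4,5,6,7,8}→12
  6 left: {3,4,5,6,7,8}→12
  7 left: {1,3,4,5,6,7,8}→12  {2,3,4,5,6,7,8}→12
  placing 0:c first → 24 extensions
  placing 2:a first → 12 extensions
total linear extensions = 36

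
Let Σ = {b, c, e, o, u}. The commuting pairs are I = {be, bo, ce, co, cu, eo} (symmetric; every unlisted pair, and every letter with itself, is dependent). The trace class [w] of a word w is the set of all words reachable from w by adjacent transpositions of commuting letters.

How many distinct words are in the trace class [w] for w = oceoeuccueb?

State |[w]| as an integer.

1224

drop 0:o onto floor
drop 1:c onto floor
drop 2:e onto floor
drop 3:o onto {0:o}
drop 4:e onto {2:e}
drop 5:u onto {3:o, 4:e}
drop 6:c onto {1:c}
drop 7:c onto {6:c}
drop 8:u onto {5:u}
drop 9:e onto {8:u}
drop 10:b onto {7:c, 8:u}
ground layer = {0:o, 1:c, 2:e}
drop-orders for the pieces not yet dropped (sum over which currently-grounded one goes next):
  1 to go: {9} 1  {10} 1
  2 to go: {7,10} 1  {9,10} 2
  3 to go: {6,7,10} 1  {7,9,10} 3  {8,9,10} 2
  4 to go: {1,6,7,10} 1  {5,8,9,10} 2  {6,7,9,10} 4  {7,8,9,10} 5
  5 to go: {1,6,7,9,10} 5  {3,5,8,9,10} 2  {4,5,8,9,10} 2  {5,7,8,9,10} 7  {6,7,8,9,10} 9
  6 to go: {0,3,5,8,9,10} 2  {1,6,7,8,9,10} 14  {2,4,5,8,9,10} 2  {3,4,5,8,9,10} 4  {3,5,7,8,9,10} 9  {4,5,7,8,9,10} 9  {5,6,7,8,9,10} 16
  7 to go: {0,3,4,5,8,9,10} 6  {0,3,5,7,8,9,10} 11  {1,5,6,7,8,9,10} 30  {2,3,4,5,8,9,10} 6  {2,4,5,7,8,9,10} 11  {3,4,5,7,8,9,10} 22  {3,5,6,7,8,9,10} 25  {4,5,6,7,8,9,10} 25
  8 to go: {0,2,3,4,5,8,9,10} 12  {0,3,4,5,7,8,9,10} 39  {0,3,5,6,7,8,9,10} 36  {1,3,5,6,7,8,9,10} 55  {1,4,5,6,7,8,9,10} 55  {2,3,4,5,7,8,9,10} 39  {2,4,5,6,7,8,9,10} 36  {3,4,5,6,7,8,9,10} 72
  9 to go: {0,1,3,5,6,7,8,9,10} 91  {0,2,3,4,5,7,8,9,10} 90  {0,3,4,5,6,7,8,9,10} 147  {1,2,4,5,6,7,8,9,10} 91  {1,3,4,5,6,7,8,9,10} 182  {2,3,4,5,6,7,8,9,10} 147
  if 0:o drops first: 420 orders
  if 1:c drops first: 384 orders
  if 2:e drops first: 420 orders
heap linearizations: 1224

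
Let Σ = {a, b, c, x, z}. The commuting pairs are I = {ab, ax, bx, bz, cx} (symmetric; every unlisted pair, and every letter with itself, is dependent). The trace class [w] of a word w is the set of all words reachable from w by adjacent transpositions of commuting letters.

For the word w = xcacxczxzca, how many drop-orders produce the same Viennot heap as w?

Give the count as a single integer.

piece 0:x — minimal
piece 1:c — minimal
piece 2:a rests on {1:c}
piece 3:c rests on {2:a}
piece 4:x rests on {0:x}
piece 5:c rests on {3:c}
piece 6:z rests on {4:x, 5:c}
piece 7:x rests on {6:z}
piece 8:z rests on {7:x}
piece 9:c rests on {8:z}
piece 10:a rests on {9:c}
minimal pieces: {0:x, 1:c}
ways to finish when only these pieces remain (= sum over removing one remaining piece with nothing left below it):
  1 left: {10}→1
  2 left: {9,10}→1
  3 left: {8,9,10}→1
  4 left: {7,8,9,10}→1
  5 left: {6,7,8,9,10}→1
  6 left: {4,6,7,8,9,10}→1  {5,6,7,8,9,10}→1
  7 left: {0,4,6,7,8,9,10}→1  {3,5,6,7,8,9,10}→1  {4,5,6,7,8,9,10}→2
  8 left: {0,4,5,6,7,8,9,10}→3  {2,3,5,6,7,8,9,10}→1  {3,4,5,6,7,8,9,10}→3
  9 left: {0,3,4,5,6,7,8,9,10}→6  {1,2,3,5,6,7,8,9,10}→1  {2,3,4,5,6,7,8,9,10}→4
  placing 0:x first → 5 extensions
  placing 1:c first → 10 extensions
total linear extensions = 15

15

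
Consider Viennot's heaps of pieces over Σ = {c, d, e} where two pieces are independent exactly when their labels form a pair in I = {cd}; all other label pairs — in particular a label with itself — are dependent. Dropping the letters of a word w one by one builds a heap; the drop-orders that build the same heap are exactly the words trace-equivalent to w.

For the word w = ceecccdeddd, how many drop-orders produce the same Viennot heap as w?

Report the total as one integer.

piece 0:c — minimal
piece 1:e rests on {0:c}
piece 2:e rests on {1:e}
piece 3:c rests on {2:e}
piece 4:c rests on {3:c}
piece 5:c rests on {4:c}
piece 6:d rests on {2:e}
piece 7:e rests on {5:c, 6:d}
piece 8:d rests on {7:e}
piece 9:d rests on {8:d}
piece 10:d rests on {9:d}
minimal pieces: {0:c}
ways to finish when only these pieces remain (= sum over removing one remaining piece with nothing left below it):
  1 left: {10}→1
  2 left: {9,10}→1
  3 left: {8,9,10}→1
  4 left: {7,8,9,10}→1
  5 left: {5,7,8,9,10}→1  {6,7,8,9,10}→1
  6 left: {4,5,7,8,9,10}→1  {5,6,7,8,9,10}→2
  7 left: {3,4,5,7,8,9,10}→1  {4,5,6,7,8,9,10}→3
  8 left: {3,4,5,6,7,8,9,10}→4
  9 left: {2,3,4,5,6,7,8,9,10}→4
  placing 0:c first → 4 extensions

4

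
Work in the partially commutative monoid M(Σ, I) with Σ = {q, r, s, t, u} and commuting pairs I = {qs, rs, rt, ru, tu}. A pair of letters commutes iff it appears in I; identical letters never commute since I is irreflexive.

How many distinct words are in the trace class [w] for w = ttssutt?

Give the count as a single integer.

3

#0=t has no predecessor
#1=t depends on [0:t]
#2=s depends on [1:t]
#3=s depends on [2:s]
#4=u depends on [3:s]
#5=t depends on [3:s]
#6=t depends on [5:t]
sources: [0:t]
N(rest) = Σ N(rest − s) over sources s of rest; N(one piece) = 1:
  size 1 → [4]=1  [6]=1
  size 2 → [4,6]=2  [5,6]=1
  size 3 → [4,5,6]=3
  size 4 → [3,4,5,6]=3
  size 5 → [2,3,4,5,6]=3
  first=0(t) contributes 3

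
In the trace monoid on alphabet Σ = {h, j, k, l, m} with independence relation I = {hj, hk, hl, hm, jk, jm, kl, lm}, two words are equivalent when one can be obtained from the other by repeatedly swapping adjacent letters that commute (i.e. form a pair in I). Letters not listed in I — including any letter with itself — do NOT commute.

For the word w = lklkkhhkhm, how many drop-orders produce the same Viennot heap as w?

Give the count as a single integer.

drop 0:l onto floor
drop 1:k onto floor
drop 2:l onto {0:l}
drop 3:k onto {1:k}
drop 4:k onto {3:k}
drop 5:h onto floor
drop 6:h onto {5:h}
drop 7:k onto {4:k}
drop 8:h onto {6:h}
drop 9:m onto {7:k}
ground layer = {0:l, 1:k, 5:h}
drop-orders for the pieces not yet dropped (sum over which currently-grounded one goes next):
  1 to go: {2} 1  {8} 1  {9} 1
  2 to go: {0,2} 1  {2,8} 2  {2,9} 2  {6,8} 1  {7,9} 1  {8,9} 2
  3 to go: {0,2,8} 3  {0,2,9} 3  {2,6,8} 3  {2,7,9} 3  {2,8,9} 6  {4,7,9} 1  {5,6,8} 1  {6,8,9} 3  {7,8,9} 3
  4 to go: {0,2,6,8} 6  {0,2,7,9} 6  {0,2,8,9} 12  {2,4,7,9} 4  {2,5,6,8} 4  {2,6,8,9} 12  {2,7,8,9} 12  {3,4,7,9} 1  {4,7,8,9} 4  {5,6,8,9} 4  {6,7,8,9} 6
  5 to go: {0,2,4,7,9} 10  {0,2,5,6,8} 10  {0,2,6,8,9} 30  {0,2,7,8,9} 30  {1,3,4,7,9} 1  {2,3,4,7,9} 5  {2,4,7,8,9} 20  {2,5,6,8,9} 20  {2,6,7,8,9} 30  {3,4,7,8,9} 5  {4,6,7,8,9} 10  {5,6,7,8,9} 10
  6 to go: {0,2,3,4,7,9} 15  {0,2,4,7,8,9} 60  {0,2,5,6,8,9} 60  {0,2,6,7,8,9} 90  {1,2,3,4,7,9} 6  {1,3,4,7,8,9} 6  {2,3,4,7,8,9} 30  {2,4,6,7,8,9} 60  {2,5,6,7,8,9} 60  {3,4,6,7,8,9} 15  {4,5,6,7,8,9} 20
  7 to go: {0,1,2,3,4,7,9} 21  {0,2,3,4,7,8,9} 105  {0,2,4,6,7,8,9} 210  {0,2,5,6,7,8,9} 210  {1,2,3,4,7,8,9} 42  {1,3,4,6,7,8,9} 21  {2,3,4,6,7,8,9} 105  {2,4,5,6,7,8,9} 140  {3,4,5,6,7,8,9} 35
  8 to go: {0,1,2,3,4,7,8,9} 168  {0,2,3,4,6,7,8,9} 420  {0,2,4,5,6,7,8,9} 560  {1,2,3,4,6,7,8,9} 168  {1,3,4,5,6,7,8,9} 56  {2,3,4,5,6,7,8,9} 280
  if 0:l drops first: 504 orders
  if 1:k drops first: 1260 orders
  if 5:h drops first: 756 orders
heap linearizations: 2520

2520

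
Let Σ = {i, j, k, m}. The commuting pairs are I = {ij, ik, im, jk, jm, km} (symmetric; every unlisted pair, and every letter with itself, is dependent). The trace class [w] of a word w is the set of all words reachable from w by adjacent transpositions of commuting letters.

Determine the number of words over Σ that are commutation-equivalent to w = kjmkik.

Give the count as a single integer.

piece 0:k — minimal
piece 1:j — minimal
piece 2:m — minimal
piece 3:k rests on {0:k}
piece 4:i — minimal
piece 5:k rests on {3:k}
minimal pieces: {0:k, 1:j, 2:m, 4:i}
ways to finish when only these pieces remain (= sum over removing one remaining piece with nothing left below it):
  1 left: {1}→1  {2}→1  {4}→1  {5}→1
  2 left: {1,2}→2  {1,4}→2  {1,5}→2  {2,4}→2  {2,5}→2  {3,5}→1  {4,5}→2
  3 left: {0,3,5}→1  {1,2,4}→6  {1,2,5}→6  {1,3,5}→3  {1,4,5}→6  {2,3,5}→3  {2,4,5}→6  {3,4,5}→3
  4 left: {0,1,3,5}→4  {0,2,3,5}→4  {0,3,4,5}→4  {1,2,3,5}→12  {1,2,4,5}→24  {1,3,4,5}→12  {2,3,4,5}→12
  placing 0:k first → 60 extensions
  placing 1:j first → 20 extensions
  placing 2:m first → 20 extensions
  placing 4:i first → 20 extensions
total linear extensions = 120

120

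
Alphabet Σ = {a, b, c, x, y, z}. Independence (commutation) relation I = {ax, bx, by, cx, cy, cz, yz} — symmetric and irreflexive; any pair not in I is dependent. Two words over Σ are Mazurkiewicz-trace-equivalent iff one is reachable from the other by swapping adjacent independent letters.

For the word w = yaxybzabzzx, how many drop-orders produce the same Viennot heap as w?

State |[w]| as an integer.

piece 0:y — minimal
piece 1:a rests on {0:y}
piece 2:x rests on {0:y}
piece 3:y rests on {1:a, 2:x}
piece 4:b rests on {1:a}
piece 5:z rests on {2:x, 4:b}
piece 6:a rests on {3:y, 5:z}
piece 7:b rests on {6:a}
piece 8:z rests on {7:b}
piece 9:z rests on {8:z}
piece 10:x rests on {9:z}
minimal pieces: {0:y}
ways to finish when only these pieces remain (= sum over removing one remaining piece with nothing left below it):
  1 left: {10}→1
  2 left: {9,10}→1
  3 left: {8,9,10}→1
  4 left: {7,8,9,10}→1
  5 left: {6,7,8,9,10}→1
  6 left: {3,6,7,8,9,10}→1  {5,6,7,8,9,10}→1
  7 left: {3,5,6,7,8,9,10}→2  {4,5,6,7,8,9,10}→1
  8 left: {2,3,5,6,7,8,9,10}→2  {3,4,5,6,7,8,9,10}→3
  9 left: {1,3,4,5,6,7,8,9,10}→3  {2,3,4,5,6,7,8,9,10}→5
  placing 0:y first → 8 extensions

8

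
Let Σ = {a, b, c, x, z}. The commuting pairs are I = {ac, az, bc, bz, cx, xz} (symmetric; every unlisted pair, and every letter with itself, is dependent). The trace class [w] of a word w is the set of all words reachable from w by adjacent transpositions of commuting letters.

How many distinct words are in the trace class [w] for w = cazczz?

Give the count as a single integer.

6

piece 0:c — minimal
piece 1:a — minimal
piece 2:z rests on {0:c}
piece 3:c rests on {2:z}
piece 4:z rests on {3:c}
piece 5:z rests on {4:z}
minimal pieces: {0:c, 1:a}
ways to finish when only these pieces remain (= sum over removing one remaining piece with nothing left below it):
  1 left: {1}→1  {5}→1
  2 left: {1,5}→2  {4,5}→1
  3 left: {1,4,5}→3  {3,4,5}→1
  4 left: {1,3,4,5}→4  {2,3,4,5}→1
  placing 0:c first → 5 extensions
  placing 1:a first → 1 extensions
total linear extensions = 6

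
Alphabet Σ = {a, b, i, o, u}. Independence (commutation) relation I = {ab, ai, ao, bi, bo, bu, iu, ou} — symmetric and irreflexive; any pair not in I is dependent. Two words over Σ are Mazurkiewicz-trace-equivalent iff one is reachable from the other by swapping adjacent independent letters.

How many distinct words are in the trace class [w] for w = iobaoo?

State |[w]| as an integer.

30

0(i) covers ∅
1(o) covers 0:i
2(b) covers ∅
3(a) covers ∅
4(o) covers 1:o
5(o) covers 4:o
floor of heap: 0:i, 2:b, 3:a
completions by unplaced set U, small U first (add the entries for U minus each lowest piece of U):
  |U|=1: {2}:1  {3}:1  {5}:1
  |U|=2: {2,3}:2  {2,5}:2  {3,5}:2  {4,5}:1
  |U|=3: {1,4,5}:1  {2,3,5}:6  {2,4,5}:3  {3,4,5}:3
  |U|=4: {0,1,4,5}:1  {1,2,4,5}:4  {1,3,4,5}:4  {2,3,4,5}:12
  start at 0(i): 20
  start at 2(b): 5
  start at 3(a): 5
sum over floor = 30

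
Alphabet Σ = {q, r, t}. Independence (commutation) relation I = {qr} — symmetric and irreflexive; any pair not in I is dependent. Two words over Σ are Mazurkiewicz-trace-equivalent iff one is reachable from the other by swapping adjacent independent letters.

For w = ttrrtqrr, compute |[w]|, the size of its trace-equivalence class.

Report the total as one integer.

3

0(t) covers ∅
1(t) covers 0:t
2(r) covers 1:t
3(r) covers 2:r
4(t) covers 3:r
5(q) covers 4:t
6(r) covers 4:t
7(r) covers 6:r
floor of heap: 0:t
completions by unplaced set U, small U first (add the entries for U minus each lowest piece of U):
  |U|=1: {5}:1  {7}:1
  |U|=2: {5,7}:2  {6,7}:1
  |U|=3: {5,6,7}:3
  |U|=4: {4,5,6,7}:3
  |U|=5: {3,4,5,6,7}:3
  |U|=6: {2,3,4,5,6,7}:3
  start at 0(t): 3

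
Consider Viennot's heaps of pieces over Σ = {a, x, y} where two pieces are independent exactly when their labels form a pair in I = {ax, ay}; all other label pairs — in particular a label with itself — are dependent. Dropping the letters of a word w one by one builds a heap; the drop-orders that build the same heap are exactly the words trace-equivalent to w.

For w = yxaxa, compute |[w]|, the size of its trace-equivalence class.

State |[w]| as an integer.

10

#0=y has no predecessor
#1=x depends on [0:y]
#2=a has no predecessor
#3=x depends on [1:x]
#4=a depends on [2:a]
sources: [0:y, 2:a]
N(rest) = Σ N(rest − s) over sources s of rest; N(one piece) = 1:
  size 1 → [3]=1  [4]=1
  size 2 → [1,3]=1  [2,4]=1  [3,4]=2
  size 3 → [0,1,3]=1  [1,3,4]=3  [2,3,4]=3
  first=0(y) contributes 6
  first=2(a) contributes 4
|[w]| = 10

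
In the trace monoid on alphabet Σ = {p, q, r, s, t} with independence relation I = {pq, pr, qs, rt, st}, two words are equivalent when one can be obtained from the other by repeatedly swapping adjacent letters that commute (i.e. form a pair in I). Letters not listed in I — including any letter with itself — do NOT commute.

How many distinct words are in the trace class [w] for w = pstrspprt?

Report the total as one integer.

17

piece 0:p — minimal
piece 1:s rests on {0:p}
piece 2:t rests on {0:p}
piece 3:r rests on {1:s}
piece 4:s rests on {3:r}
piece 5:p rests on {2:t, 4:s}
piece 6:p rests on {5:p}
piece 7:r rests on {4:s}
piece 8:t rests on {6:p}
minimal pieces: {0:p}
ways to finish when only these pieces remain (= sum over removing one remaining piece with nothing left below it):
  1 left: {7}→1  {8}→1
  2 left: {6,8}→1  {7,8}→2
  3 left: {5,6,8}→1  {6,7,8}→3
  4 left: {2,5,6,8}→1  {5,6,7,8}→4
  5 left: {2,5,6,7,8}→5  {4,5,6,7,8}→4
  6 left: {2,4,5,6,7,8}→9  {3,4,5,6,7,8}→4
  7 left: {1,3,4,5,6,7,8}→4  {2,3,4,5,6,7,8}→13
  placing 0:p first → 17 extensions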